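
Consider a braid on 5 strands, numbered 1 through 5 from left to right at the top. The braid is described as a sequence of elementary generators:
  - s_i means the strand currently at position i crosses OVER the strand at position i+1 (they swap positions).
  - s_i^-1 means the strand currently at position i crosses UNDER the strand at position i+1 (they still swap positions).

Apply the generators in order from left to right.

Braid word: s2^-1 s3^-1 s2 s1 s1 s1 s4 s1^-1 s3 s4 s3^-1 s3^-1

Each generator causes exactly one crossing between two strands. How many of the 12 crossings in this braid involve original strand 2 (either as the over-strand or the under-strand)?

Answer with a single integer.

Answer: 6

Derivation:
Gen 1: crossing 2x3. Involves strand 2? yes. Count so far: 1
Gen 2: crossing 2x4. Involves strand 2? yes. Count so far: 2
Gen 3: crossing 3x4. Involves strand 2? no. Count so far: 2
Gen 4: crossing 1x4. Involves strand 2? no. Count so far: 2
Gen 5: crossing 4x1. Involves strand 2? no. Count so far: 2
Gen 6: crossing 1x4. Involves strand 2? no. Count so far: 2
Gen 7: crossing 2x5. Involves strand 2? yes. Count so far: 3
Gen 8: crossing 4x1. Involves strand 2? no. Count so far: 3
Gen 9: crossing 3x5. Involves strand 2? no. Count so far: 3
Gen 10: crossing 3x2. Involves strand 2? yes. Count so far: 4
Gen 11: crossing 5x2. Involves strand 2? yes. Count so far: 5
Gen 12: crossing 2x5. Involves strand 2? yes. Count so far: 6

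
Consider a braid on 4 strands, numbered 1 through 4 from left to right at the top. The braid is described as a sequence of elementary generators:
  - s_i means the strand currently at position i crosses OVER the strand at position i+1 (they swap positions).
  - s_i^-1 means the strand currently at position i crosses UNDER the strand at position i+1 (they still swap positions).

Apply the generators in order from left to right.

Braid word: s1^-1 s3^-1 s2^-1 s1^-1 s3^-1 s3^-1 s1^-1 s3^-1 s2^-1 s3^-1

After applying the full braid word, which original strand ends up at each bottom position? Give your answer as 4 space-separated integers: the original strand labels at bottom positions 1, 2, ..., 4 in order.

Answer: 2 3 1 4

Derivation:
Gen 1 (s1^-1): strand 1 crosses under strand 2. Perm now: [2 1 3 4]
Gen 2 (s3^-1): strand 3 crosses under strand 4. Perm now: [2 1 4 3]
Gen 3 (s2^-1): strand 1 crosses under strand 4. Perm now: [2 4 1 3]
Gen 4 (s1^-1): strand 2 crosses under strand 4. Perm now: [4 2 1 3]
Gen 5 (s3^-1): strand 1 crosses under strand 3. Perm now: [4 2 3 1]
Gen 6 (s3^-1): strand 3 crosses under strand 1. Perm now: [4 2 1 3]
Gen 7 (s1^-1): strand 4 crosses under strand 2. Perm now: [2 4 1 3]
Gen 8 (s3^-1): strand 1 crosses under strand 3. Perm now: [2 4 3 1]
Gen 9 (s2^-1): strand 4 crosses under strand 3. Perm now: [2 3 4 1]
Gen 10 (s3^-1): strand 4 crosses under strand 1. Perm now: [2 3 1 4]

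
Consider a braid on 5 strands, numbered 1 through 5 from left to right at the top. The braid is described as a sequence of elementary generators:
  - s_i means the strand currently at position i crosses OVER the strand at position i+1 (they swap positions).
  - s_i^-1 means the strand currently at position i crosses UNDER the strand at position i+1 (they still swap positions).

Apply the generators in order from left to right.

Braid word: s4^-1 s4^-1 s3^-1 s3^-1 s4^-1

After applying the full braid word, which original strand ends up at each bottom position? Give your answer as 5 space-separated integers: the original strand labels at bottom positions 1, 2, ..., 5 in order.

Gen 1 (s4^-1): strand 4 crosses under strand 5. Perm now: [1 2 3 5 4]
Gen 2 (s4^-1): strand 5 crosses under strand 4. Perm now: [1 2 3 4 5]
Gen 3 (s3^-1): strand 3 crosses under strand 4. Perm now: [1 2 4 3 5]
Gen 4 (s3^-1): strand 4 crosses under strand 3. Perm now: [1 2 3 4 5]
Gen 5 (s4^-1): strand 4 crosses under strand 5. Perm now: [1 2 3 5 4]

Answer: 1 2 3 5 4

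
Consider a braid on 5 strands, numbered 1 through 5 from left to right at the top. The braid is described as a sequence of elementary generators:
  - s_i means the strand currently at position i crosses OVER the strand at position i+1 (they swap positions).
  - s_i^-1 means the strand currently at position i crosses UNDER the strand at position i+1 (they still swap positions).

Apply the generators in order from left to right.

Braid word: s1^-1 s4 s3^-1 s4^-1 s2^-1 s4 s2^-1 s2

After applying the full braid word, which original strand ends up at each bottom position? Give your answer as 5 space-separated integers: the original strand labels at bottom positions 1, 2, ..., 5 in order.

Answer: 2 5 1 3 4

Derivation:
Gen 1 (s1^-1): strand 1 crosses under strand 2. Perm now: [2 1 3 4 5]
Gen 2 (s4): strand 4 crosses over strand 5. Perm now: [2 1 3 5 4]
Gen 3 (s3^-1): strand 3 crosses under strand 5. Perm now: [2 1 5 3 4]
Gen 4 (s4^-1): strand 3 crosses under strand 4. Perm now: [2 1 5 4 3]
Gen 5 (s2^-1): strand 1 crosses under strand 5. Perm now: [2 5 1 4 3]
Gen 6 (s4): strand 4 crosses over strand 3. Perm now: [2 5 1 3 4]
Gen 7 (s2^-1): strand 5 crosses under strand 1. Perm now: [2 1 5 3 4]
Gen 8 (s2): strand 1 crosses over strand 5. Perm now: [2 5 1 3 4]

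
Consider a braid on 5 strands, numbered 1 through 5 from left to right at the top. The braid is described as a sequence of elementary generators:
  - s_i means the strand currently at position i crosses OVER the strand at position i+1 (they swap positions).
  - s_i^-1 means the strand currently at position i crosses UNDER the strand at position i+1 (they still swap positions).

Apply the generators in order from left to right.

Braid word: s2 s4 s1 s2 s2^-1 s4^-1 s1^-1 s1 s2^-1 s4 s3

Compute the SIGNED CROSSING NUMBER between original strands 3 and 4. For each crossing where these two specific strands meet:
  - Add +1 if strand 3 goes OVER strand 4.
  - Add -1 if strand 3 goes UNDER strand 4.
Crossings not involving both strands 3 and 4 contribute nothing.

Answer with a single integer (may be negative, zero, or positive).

Gen 1: crossing 2x3. Both 3&4? no. Sum: 0
Gen 2: crossing 4x5. Both 3&4? no. Sum: 0
Gen 3: crossing 1x3. Both 3&4? no. Sum: 0
Gen 4: crossing 1x2. Both 3&4? no. Sum: 0
Gen 5: crossing 2x1. Both 3&4? no. Sum: 0
Gen 6: crossing 5x4. Both 3&4? no. Sum: 0
Gen 7: crossing 3x1. Both 3&4? no. Sum: 0
Gen 8: crossing 1x3. Both 3&4? no. Sum: 0
Gen 9: crossing 1x2. Both 3&4? no. Sum: 0
Gen 10: crossing 4x5. Both 3&4? no. Sum: 0
Gen 11: crossing 1x5. Both 3&4? no. Sum: 0

Answer: 0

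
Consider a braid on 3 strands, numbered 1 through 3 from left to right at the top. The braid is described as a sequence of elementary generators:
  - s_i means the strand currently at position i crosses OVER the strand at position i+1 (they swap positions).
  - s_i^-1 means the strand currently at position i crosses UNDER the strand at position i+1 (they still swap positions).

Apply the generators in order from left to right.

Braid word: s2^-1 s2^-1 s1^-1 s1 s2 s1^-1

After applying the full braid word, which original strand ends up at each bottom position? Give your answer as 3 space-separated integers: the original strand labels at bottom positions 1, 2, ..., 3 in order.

Answer: 3 1 2

Derivation:
Gen 1 (s2^-1): strand 2 crosses under strand 3. Perm now: [1 3 2]
Gen 2 (s2^-1): strand 3 crosses under strand 2. Perm now: [1 2 3]
Gen 3 (s1^-1): strand 1 crosses under strand 2. Perm now: [2 1 3]
Gen 4 (s1): strand 2 crosses over strand 1. Perm now: [1 2 3]
Gen 5 (s2): strand 2 crosses over strand 3. Perm now: [1 3 2]
Gen 6 (s1^-1): strand 1 crosses under strand 3. Perm now: [3 1 2]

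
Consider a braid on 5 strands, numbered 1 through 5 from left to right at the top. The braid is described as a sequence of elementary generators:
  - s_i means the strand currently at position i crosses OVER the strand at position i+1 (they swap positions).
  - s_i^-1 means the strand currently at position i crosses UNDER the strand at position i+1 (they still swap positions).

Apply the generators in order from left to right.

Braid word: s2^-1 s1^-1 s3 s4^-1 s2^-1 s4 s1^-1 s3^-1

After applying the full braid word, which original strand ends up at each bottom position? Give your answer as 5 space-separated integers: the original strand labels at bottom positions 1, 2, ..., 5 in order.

Answer: 4 3 2 1 5

Derivation:
Gen 1 (s2^-1): strand 2 crosses under strand 3. Perm now: [1 3 2 4 5]
Gen 2 (s1^-1): strand 1 crosses under strand 3. Perm now: [3 1 2 4 5]
Gen 3 (s3): strand 2 crosses over strand 4. Perm now: [3 1 4 2 5]
Gen 4 (s4^-1): strand 2 crosses under strand 5. Perm now: [3 1 4 5 2]
Gen 5 (s2^-1): strand 1 crosses under strand 4. Perm now: [3 4 1 5 2]
Gen 6 (s4): strand 5 crosses over strand 2. Perm now: [3 4 1 2 5]
Gen 7 (s1^-1): strand 3 crosses under strand 4. Perm now: [4 3 1 2 5]
Gen 8 (s3^-1): strand 1 crosses under strand 2. Perm now: [4 3 2 1 5]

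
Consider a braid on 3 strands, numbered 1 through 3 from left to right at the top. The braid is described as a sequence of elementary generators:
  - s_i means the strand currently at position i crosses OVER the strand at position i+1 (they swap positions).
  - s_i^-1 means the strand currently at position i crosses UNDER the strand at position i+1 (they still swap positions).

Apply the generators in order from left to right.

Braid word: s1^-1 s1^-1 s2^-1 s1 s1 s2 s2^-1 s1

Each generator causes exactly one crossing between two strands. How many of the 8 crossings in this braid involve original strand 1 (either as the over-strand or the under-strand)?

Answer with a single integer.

Gen 1: crossing 1x2. Involves strand 1? yes. Count so far: 1
Gen 2: crossing 2x1. Involves strand 1? yes. Count so far: 2
Gen 3: crossing 2x3. Involves strand 1? no. Count so far: 2
Gen 4: crossing 1x3. Involves strand 1? yes. Count so far: 3
Gen 5: crossing 3x1. Involves strand 1? yes. Count so far: 4
Gen 6: crossing 3x2. Involves strand 1? no. Count so far: 4
Gen 7: crossing 2x3. Involves strand 1? no. Count so far: 4
Gen 8: crossing 1x3. Involves strand 1? yes. Count so far: 5

Answer: 5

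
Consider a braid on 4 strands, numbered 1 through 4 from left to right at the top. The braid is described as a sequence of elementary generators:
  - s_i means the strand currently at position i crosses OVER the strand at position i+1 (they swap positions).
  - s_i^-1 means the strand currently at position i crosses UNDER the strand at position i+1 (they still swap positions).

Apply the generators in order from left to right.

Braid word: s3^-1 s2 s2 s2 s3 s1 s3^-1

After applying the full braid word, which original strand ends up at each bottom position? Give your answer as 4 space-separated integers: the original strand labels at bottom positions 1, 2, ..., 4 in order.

Answer: 4 1 2 3

Derivation:
Gen 1 (s3^-1): strand 3 crosses under strand 4. Perm now: [1 2 4 3]
Gen 2 (s2): strand 2 crosses over strand 4. Perm now: [1 4 2 3]
Gen 3 (s2): strand 4 crosses over strand 2. Perm now: [1 2 4 3]
Gen 4 (s2): strand 2 crosses over strand 4. Perm now: [1 4 2 3]
Gen 5 (s3): strand 2 crosses over strand 3. Perm now: [1 4 3 2]
Gen 6 (s1): strand 1 crosses over strand 4. Perm now: [4 1 3 2]
Gen 7 (s3^-1): strand 3 crosses under strand 2. Perm now: [4 1 2 3]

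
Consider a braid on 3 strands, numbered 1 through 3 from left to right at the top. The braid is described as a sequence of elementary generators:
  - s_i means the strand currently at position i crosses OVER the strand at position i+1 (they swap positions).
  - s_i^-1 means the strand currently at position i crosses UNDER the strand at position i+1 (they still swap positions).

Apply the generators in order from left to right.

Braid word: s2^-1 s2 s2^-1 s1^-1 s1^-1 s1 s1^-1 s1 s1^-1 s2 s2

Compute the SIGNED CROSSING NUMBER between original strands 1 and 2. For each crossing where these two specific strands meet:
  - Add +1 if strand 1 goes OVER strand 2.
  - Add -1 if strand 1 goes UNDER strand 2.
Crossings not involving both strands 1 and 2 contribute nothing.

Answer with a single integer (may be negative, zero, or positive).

Gen 1: crossing 2x3. Both 1&2? no. Sum: 0
Gen 2: crossing 3x2. Both 1&2? no. Sum: 0
Gen 3: crossing 2x3. Both 1&2? no. Sum: 0
Gen 4: crossing 1x3. Both 1&2? no. Sum: 0
Gen 5: crossing 3x1. Both 1&2? no. Sum: 0
Gen 6: crossing 1x3. Both 1&2? no. Sum: 0
Gen 7: crossing 3x1. Both 1&2? no. Sum: 0
Gen 8: crossing 1x3. Both 1&2? no. Sum: 0
Gen 9: crossing 3x1. Both 1&2? no. Sum: 0
Gen 10: crossing 3x2. Both 1&2? no. Sum: 0
Gen 11: crossing 2x3. Both 1&2? no. Sum: 0

Answer: 0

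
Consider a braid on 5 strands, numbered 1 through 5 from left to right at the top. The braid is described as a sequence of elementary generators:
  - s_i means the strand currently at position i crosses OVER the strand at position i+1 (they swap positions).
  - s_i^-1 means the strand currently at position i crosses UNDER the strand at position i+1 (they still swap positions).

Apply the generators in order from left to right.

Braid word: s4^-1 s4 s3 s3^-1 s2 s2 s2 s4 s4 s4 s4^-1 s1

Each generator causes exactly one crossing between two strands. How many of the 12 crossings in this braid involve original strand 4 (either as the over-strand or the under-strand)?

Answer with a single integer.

Answer: 8

Derivation:
Gen 1: crossing 4x5. Involves strand 4? yes. Count so far: 1
Gen 2: crossing 5x4. Involves strand 4? yes. Count so far: 2
Gen 3: crossing 3x4. Involves strand 4? yes. Count so far: 3
Gen 4: crossing 4x3. Involves strand 4? yes. Count so far: 4
Gen 5: crossing 2x3. Involves strand 4? no. Count so far: 4
Gen 6: crossing 3x2. Involves strand 4? no. Count so far: 4
Gen 7: crossing 2x3. Involves strand 4? no. Count so far: 4
Gen 8: crossing 4x5. Involves strand 4? yes. Count so far: 5
Gen 9: crossing 5x4. Involves strand 4? yes. Count so far: 6
Gen 10: crossing 4x5. Involves strand 4? yes. Count so far: 7
Gen 11: crossing 5x4. Involves strand 4? yes. Count so far: 8
Gen 12: crossing 1x3. Involves strand 4? no. Count so far: 8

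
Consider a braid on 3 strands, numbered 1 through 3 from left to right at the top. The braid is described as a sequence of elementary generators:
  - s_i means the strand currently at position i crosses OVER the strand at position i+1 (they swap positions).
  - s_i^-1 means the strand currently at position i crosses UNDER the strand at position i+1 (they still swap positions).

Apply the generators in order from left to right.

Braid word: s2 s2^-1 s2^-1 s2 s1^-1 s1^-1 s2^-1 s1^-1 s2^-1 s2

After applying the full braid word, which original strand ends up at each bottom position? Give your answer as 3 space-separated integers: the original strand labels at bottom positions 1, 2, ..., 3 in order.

Gen 1 (s2): strand 2 crosses over strand 3. Perm now: [1 3 2]
Gen 2 (s2^-1): strand 3 crosses under strand 2. Perm now: [1 2 3]
Gen 3 (s2^-1): strand 2 crosses under strand 3. Perm now: [1 3 2]
Gen 4 (s2): strand 3 crosses over strand 2. Perm now: [1 2 3]
Gen 5 (s1^-1): strand 1 crosses under strand 2. Perm now: [2 1 3]
Gen 6 (s1^-1): strand 2 crosses under strand 1. Perm now: [1 2 3]
Gen 7 (s2^-1): strand 2 crosses under strand 3. Perm now: [1 3 2]
Gen 8 (s1^-1): strand 1 crosses under strand 3. Perm now: [3 1 2]
Gen 9 (s2^-1): strand 1 crosses under strand 2. Perm now: [3 2 1]
Gen 10 (s2): strand 2 crosses over strand 1. Perm now: [3 1 2]

Answer: 3 1 2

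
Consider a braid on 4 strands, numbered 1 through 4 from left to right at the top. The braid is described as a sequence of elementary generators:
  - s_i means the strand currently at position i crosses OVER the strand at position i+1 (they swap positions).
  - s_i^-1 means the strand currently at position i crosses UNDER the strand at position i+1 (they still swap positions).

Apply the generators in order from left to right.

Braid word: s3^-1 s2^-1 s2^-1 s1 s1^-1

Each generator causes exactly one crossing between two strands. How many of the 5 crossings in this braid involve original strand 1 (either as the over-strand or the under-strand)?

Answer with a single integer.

Answer: 2

Derivation:
Gen 1: crossing 3x4. Involves strand 1? no. Count so far: 0
Gen 2: crossing 2x4. Involves strand 1? no. Count so far: 0
Gen 3: crossing 4x2. Involves strand 1? no. Count so far: 0
Gen 4: crossing 1x2. Involves strand 1? yes. Count so far: 1
Gen 5: crossing 2x1. Involves strand 1? yes. Count so far: 2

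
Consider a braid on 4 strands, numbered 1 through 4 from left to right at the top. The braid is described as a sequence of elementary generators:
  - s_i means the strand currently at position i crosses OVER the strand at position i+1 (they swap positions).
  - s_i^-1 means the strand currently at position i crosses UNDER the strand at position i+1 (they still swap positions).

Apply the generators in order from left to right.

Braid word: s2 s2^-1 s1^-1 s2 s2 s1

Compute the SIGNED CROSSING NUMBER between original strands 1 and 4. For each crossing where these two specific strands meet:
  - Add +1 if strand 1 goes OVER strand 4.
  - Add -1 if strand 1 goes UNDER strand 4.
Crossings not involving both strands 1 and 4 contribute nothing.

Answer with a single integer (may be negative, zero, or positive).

Gen 1: crossing 2x3. Both 1&4? no. Sum: 0
Gen 2: crossing 3x2. Both 1&4? no. Sum: 0
Gen 3: crossing 1x2. Both 1&4? no. Sum: 0
Gen 4: crossing 1x3. Both 1&4? no. Sum: 0
Gen 5: crossing 3x1. Both 1&4? no. Sum: 0
Gen 6: crossing 2x1. Both 1&4? no. Sum: 0

Answer: 0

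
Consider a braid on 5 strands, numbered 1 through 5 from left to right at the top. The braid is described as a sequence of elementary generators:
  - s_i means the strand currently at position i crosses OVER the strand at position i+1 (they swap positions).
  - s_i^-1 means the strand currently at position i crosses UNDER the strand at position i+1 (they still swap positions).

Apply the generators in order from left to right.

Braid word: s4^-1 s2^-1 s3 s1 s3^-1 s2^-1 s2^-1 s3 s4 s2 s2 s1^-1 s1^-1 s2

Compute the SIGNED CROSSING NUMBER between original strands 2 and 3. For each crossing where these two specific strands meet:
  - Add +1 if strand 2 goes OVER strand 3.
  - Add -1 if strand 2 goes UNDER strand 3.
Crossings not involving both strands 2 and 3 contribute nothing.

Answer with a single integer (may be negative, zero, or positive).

Answer: -1

Derivation:
Gen 1: crossing 4x5. Both 2&3? no. Sum: 0
Gen 2: 2 under 3. Both 2&3? yes. Contrib: -1. Sum: -1
Gen 3: crossing 2x5. Both 2&3? no. Sum: -1
Gen 4: crossing 1x3. Both 2&3? no. Sum: -1
Gen 5: crossing 5x2. Both 2&3? no. Sum: -1
Gen 6: crossing 1x2. Both 2&3? no. Sum: -1
Gen 7: crossing 2x1. Both 2&3? no. Sum: -1
Gen 8: crossing 2x5. Both 2&3? no. Sum: -1
Gen 9: crossing 2x4. Both 2&3? no. Sum: -1
Gen 10: crossing 1x5. Both 2&3? no. Sum: -1
Gen 11: crossing 5x1. Both 2&3? no. Sum: -1
Gen 12: crossing 3x1. Both 2&3? no. Sum: -1
Gen 13: crossing 1x3. Both 2&3? no. Sum: -1
Gen 14: crossing 1x5. Both 2&3? no. Sum: -1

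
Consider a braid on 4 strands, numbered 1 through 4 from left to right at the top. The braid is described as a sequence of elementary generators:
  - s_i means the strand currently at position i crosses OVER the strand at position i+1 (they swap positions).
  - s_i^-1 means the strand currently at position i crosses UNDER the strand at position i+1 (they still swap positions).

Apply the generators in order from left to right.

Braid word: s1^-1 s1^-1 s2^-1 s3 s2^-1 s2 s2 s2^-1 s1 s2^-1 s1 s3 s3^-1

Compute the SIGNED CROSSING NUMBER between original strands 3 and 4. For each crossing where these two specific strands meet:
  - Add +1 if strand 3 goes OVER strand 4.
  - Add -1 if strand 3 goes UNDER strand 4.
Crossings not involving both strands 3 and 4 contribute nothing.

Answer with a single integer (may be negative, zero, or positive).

Gen 1: crossing 1x2. Both 3&4? no. Sum: 0
Gen 2: crossing 2x1. Both 3&4? no. Sum: 0
Gen 3: crossing 2x3. Both 3&4? no. Sum: 0
Gen 4: crossing 2x4. Both 3&4? no. Sum: 0
Gen 5: 3 under 4. Both 3&4? yes. Contrib: -1. Sum: -1
Gen 6: 4 over 3. Both 3&4? yes. Contrib: -1. Sum: -2
Gen 7: 3 over 4. Both 3&4? yes. Contrib: +1. Sum: -1
Gen 8: 4 under 3. Both 3&4? yes. Contrib: +1. Sum: 0
Gen 9: crossing 1x3. Both 3&4? no. Sum: 0
Gen 10: crossing 1x4. Both 3&4? no. Sum: 0
Gen 11: 3 over 4. Both 3&4? yes. Contrib: +1. Sum: 1
Gen 12: crossing 1x2. Both 3&4? no. Sum: 1
Gen 13: crossing 2x1. Both 3&4? no. Sum: 1

Answer: 1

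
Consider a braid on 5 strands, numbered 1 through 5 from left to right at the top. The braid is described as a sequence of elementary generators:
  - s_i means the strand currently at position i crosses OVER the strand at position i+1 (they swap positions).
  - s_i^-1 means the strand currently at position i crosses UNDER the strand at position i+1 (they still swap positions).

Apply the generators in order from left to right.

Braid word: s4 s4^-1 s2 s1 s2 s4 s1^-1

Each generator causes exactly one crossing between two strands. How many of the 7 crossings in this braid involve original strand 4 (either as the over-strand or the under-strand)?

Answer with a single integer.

Answer: 3

Derivation:
Gen 1: crossing 4x5. Involves strand 4? yes. Count so far: 1
Gen 2: crossing 5x4. Involves strand 4? yes. Count so far: 2
Gen 3: crossing 2x3. Involves strand 4? no. Count so far: 2
Gen 4: crossing 1x3. Involves strand 4? no. Count so far: 2
Gen 5: crossing 1x2. Involves strand 4? no. Count so far: 2
Gen 6: crossing 4x5. Involves strand 4? yes. Count so far: 3
Gen 7: crossing 3x2. Involves strand 4? no. Count so far: 3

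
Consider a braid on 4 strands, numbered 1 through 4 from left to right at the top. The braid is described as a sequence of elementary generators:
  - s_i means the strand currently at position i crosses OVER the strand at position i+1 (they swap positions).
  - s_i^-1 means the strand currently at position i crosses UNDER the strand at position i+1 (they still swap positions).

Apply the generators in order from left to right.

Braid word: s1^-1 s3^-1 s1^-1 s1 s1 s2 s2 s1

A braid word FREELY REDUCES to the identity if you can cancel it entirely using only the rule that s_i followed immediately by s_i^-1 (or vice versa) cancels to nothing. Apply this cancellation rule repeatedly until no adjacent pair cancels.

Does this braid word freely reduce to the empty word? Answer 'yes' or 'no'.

Answer: no

Derivation:
Gen 1 (s1^-1): push. Stack: [s1^-1]
Gen 2 (s3^-1): push. Stack: [s1^-1 s3^-1]
Gen 3 (s1^-1): push. Stack: [s1^-1 s3^-1 s1^-1]
Gen 4 (s1): cancels prior s1^-1. Stack: [s1^-1 s3^-1]
Gen 5 (s1): push. Stack: [s1^-1 s3^-1 s1]
Gen 6 (s2): push. Stack: [s1^-1 s3^-1 s1 s2]
Gen 7 (s2): push. Stack: [s1^-1 s3^-1 s1 s2 s2]
Gen 8 (s1): push. Stack: [s1^-1 s3^-1 s1 s2 s2 s1]
Reduced word: s1^-1 s3^-1 s1 s2 s2 s1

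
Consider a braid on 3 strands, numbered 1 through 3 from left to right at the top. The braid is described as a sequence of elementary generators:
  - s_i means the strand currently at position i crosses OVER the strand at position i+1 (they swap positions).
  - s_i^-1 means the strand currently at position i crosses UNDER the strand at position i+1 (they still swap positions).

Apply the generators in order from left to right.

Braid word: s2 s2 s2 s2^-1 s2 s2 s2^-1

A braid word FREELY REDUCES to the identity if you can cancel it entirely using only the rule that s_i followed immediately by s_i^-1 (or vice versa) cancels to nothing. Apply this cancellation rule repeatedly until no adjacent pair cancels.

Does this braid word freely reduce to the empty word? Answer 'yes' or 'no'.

Gen 1 (s2): push. Stack: [s2]
Gen 2 (s2): push. Stack: [s2 s2]
Gen 3 (s2): push. Stack: [s2 s2 s2]
Gen 4 (s2^-1): cancels prior s2. Stack: [s2 s2]
Gen 5 (s2): push. Stack: [s2 s2 s2]
Gen 6 (s2): push. Stack: [s2 s2 s2 s2]
Gen 7 (s2^-1): cancels prior s2. Stack: [s2 s2 s2]
Reduced word: s2 s2 s2

Answer: no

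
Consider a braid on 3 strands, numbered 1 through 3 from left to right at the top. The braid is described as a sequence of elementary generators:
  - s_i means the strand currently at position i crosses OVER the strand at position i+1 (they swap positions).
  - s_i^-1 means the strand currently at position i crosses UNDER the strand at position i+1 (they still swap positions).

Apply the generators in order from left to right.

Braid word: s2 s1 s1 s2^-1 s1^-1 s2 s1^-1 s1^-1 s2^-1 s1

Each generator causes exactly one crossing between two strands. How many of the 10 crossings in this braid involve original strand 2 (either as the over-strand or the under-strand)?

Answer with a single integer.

Answer: 6

Derivation:
Gen 1: crossing 2x3. Involves strand 2? yes. Count so far: 1
Gen 2: crossing 1x3. Involves strand 2? no. Count so far: 1
Gen 3: crossing 3x1. Involves strand 2? no. Count so far: 1
Gen 4: crossing 3x2. Involves strand 2? yes. Count so far: 2
Gen 5: crossing 1x2. Involves strand 2? yes. Count so far: 3
Gen 6: crossing 1x3. Involves strand 2? no. Count so far: 3
Gen 7: crossing 2x3. Involves strand 2? yes. Count so far: 4
Gen 8: crossing 3x2. Involves strand 2? yes. Count so far: 5
Gen 9: crossing 3x1. Involves strand 2? no. Count so far: 5
Gen 10: crossing 2x1. Involves strand 2? yes. Count so far: 6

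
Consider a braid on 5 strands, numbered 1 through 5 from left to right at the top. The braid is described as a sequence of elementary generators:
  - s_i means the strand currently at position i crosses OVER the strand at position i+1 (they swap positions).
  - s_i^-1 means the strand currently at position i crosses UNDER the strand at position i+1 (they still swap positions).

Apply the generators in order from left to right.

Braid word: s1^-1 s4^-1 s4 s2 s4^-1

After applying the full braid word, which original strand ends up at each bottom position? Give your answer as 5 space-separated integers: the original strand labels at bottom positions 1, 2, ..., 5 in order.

Gen 1 (s1^-1): strand 1 crosses under strand 2. Perm now: [2 1 3 4 5]
Gen 2 (s4^-1): strand 4 crosses under strand 5. Perm now: [2 1 3 5 4]
Gen 3 (s4): strand 5 crosses over strand 4. Perm now: [2 1 3 4 5]
Gen 4 (s2): strand 1 crosses over strand 3. Perm now: [2 3 1 4 5]
Gen 5 (s4^-1): strand 4 crosses under strand 5. Perm now: [2 3 1 5 4]

Answer: 2 3 1 5 4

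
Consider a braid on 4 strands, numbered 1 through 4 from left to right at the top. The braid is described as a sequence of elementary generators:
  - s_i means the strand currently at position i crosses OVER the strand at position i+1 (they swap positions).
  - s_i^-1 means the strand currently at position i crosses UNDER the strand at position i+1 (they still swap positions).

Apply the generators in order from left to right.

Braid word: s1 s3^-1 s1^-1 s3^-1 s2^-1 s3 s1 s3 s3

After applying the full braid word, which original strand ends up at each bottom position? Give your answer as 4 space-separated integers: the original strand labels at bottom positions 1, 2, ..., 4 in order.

Gen 1 (s1): strand 1 crosses over strand 2. Perm now: [2 1 3 4]
Gen 2 (s3^-1): strand 3 crosses under strand 4. Perm now: [2 1 4 3]
Gen 3 (s1^-1): strand 2 crosses under strand 1. Perm now: [1 2 4 3]
Gen 4 (s3^-1): strand 4 crosses under strand 3. Perm now: [1 2 3 4]
Gen 5 (s2^-1): strand 2 crosses under strand 3. Perm now: [1 3 2 4]
Gen 6 (s3): strand 2 crosses over strand 4. Perm now: [1 3 4 2]
Gen 7 (s1): strand 1 crosses over strand 3. Perm now: [3 1 4 2]
Gen 8 (s3): strand 4 crosses over strand 2. Perm now: [3 1 2 4]
Gen 9 (s3): strand 2 crosses over strand 4. Perm now: [3 1 4 2]

Answer: 3 1 4 2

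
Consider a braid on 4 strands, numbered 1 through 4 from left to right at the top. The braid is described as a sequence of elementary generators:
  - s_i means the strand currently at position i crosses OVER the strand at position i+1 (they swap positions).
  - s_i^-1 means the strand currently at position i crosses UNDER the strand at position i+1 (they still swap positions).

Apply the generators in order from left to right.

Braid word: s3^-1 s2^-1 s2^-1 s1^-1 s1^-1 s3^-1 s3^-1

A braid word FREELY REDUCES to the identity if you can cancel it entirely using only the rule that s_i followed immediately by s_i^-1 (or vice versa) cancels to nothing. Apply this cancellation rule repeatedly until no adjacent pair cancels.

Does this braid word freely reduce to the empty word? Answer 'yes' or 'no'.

Answer: no

Derivation:
Gen 1 (s3^-1): push. Stack: [s3^-1]
Gen 2 (s2^-1): push. Stack: [s3^-1 s2^-1]
Gen 3 (s2^-1): push. Stack: [s3^-1 s2^-1 s2^-1]
Gen 4 (s1^-1): push. Stack: [s3^-1 s2^-1 s2^-1 s1^-1]
Gen 5 (s1^-1): push. Stack: [s3^-1 s2^-1 s2^-1 s1^-1 s1^-1]
Gen 6 (s3^-1): push. Stack: [s3^-1 s2^-1 s2^-1 s1^-1 s1^-1 s3^-1]
Gen 7 (s3^-1): push. Stack: [s3^-1 s2^-1 s2^-1 s1^-1 s1^-1 s3^-1 s3^-1]
Reduced word: s3^-1 s2^-1 s2^-1 s1^-1 s1^-1 s3^-1 s3^-1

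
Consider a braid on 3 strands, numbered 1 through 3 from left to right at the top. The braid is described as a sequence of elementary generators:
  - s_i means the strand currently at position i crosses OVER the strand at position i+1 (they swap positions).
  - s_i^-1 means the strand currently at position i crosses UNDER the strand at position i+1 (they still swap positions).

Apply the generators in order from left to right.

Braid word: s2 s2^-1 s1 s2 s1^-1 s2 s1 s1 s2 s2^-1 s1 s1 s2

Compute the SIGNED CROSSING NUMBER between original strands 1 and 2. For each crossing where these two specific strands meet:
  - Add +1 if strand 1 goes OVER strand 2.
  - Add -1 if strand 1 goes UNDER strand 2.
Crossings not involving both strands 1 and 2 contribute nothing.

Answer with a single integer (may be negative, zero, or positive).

Gen 1: crossing 2x3. Both 1&2? no. Sum: 0
Gen 2: crossing 3x2. Both 1&2? no. Sum: 0
Gen 3: 1 over 2. Both 1&2? yes. Contrib: +1. Sum: 1
Gen 4: crossing 1x3. Both 1&2? no. Sum: 1
Gen 5: crossing 2x3. Both 1&2? no. Sum: 1
Gen 6: 2 over 1. Both 1&2? yes. Contrib: -1. Sum: 0
Gen 7: crossing 3x1. Both 1&2? no. Sum: 0
Gen 8: crossing 1x3. Both 1&2? no. Sum: 0
Gen 9: 1 over 2. Both 1&2? yes. Contrib: +1. Sum: 1
Gen 10: 2 under 1. Both 1&2? yes. Contrib: +1. Sum: 2
Gen 11: crossing 3x1. Both 1&2? no. Sum: 2
Gen 12: crossing 1x3. Both 1&2? no. Sum: 2
Gen 13: 1 over 2. Both 1&2? yes. Contrib: +1. Sum: 3

Answer: 3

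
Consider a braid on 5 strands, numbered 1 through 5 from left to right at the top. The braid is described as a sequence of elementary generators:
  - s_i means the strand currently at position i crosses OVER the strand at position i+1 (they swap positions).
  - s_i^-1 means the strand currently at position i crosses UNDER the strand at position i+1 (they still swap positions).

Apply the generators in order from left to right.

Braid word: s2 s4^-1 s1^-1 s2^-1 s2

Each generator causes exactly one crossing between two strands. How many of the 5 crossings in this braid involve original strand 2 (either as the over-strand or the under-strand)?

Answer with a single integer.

Gen 1: crossing 2x3. Involves strand 2? yes. Count so far: 1
Gen 2: crossing 4x5. Involves strand 2? no. Count so far: 1
Gen 3: crossing 1x3. Involves strand 2? no. Count so far: 1
Gen 4: crossing 1x2. Involves strand 2? yes. Count so far: 2
Gen 5: crossing 2x1. Involves strand 2? yes. Count so far: 3

Answer: 3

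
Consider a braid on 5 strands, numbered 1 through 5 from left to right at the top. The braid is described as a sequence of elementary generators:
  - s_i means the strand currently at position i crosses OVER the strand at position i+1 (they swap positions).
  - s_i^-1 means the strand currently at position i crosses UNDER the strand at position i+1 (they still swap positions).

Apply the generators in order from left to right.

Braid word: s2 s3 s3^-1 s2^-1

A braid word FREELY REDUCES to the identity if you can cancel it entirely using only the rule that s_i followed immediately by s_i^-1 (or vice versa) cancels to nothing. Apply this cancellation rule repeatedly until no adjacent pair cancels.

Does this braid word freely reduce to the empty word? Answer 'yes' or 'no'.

Answer: yes

Derivation:
Gen 1 (s2): push. Stack: [s2]
Gen 2 (s3): push. Stack: [s2 s3]
Gen 3 (s3^-1): cancels prior s3. Stack: [s2]
Gen 4 (s2^-1): cancels prior s2. Stack: []
Reduced word: (empty)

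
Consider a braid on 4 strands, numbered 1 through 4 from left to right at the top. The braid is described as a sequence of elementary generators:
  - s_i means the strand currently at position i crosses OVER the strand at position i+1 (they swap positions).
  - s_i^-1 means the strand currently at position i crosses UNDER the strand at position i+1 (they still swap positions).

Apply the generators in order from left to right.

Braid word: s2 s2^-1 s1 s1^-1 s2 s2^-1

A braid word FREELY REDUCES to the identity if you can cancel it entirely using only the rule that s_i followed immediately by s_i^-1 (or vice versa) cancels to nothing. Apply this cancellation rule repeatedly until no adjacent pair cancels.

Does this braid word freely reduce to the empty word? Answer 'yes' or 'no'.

Answer: yes

Derivation:
Gen 1 (s2): push. Stack: [s2]
Gen 2 (s2^-1): cancels prior s2. Stack: []
Gen 3 (s1): push. Stack: [s1]
Gen 4 (s1^-1): cancels prior s1. Stack: []
Gen 5 (s2): push. Stack: [s2]
Gen 6 (s2^-1): cancels prior s2. Stack: []
Reduced word: (empty)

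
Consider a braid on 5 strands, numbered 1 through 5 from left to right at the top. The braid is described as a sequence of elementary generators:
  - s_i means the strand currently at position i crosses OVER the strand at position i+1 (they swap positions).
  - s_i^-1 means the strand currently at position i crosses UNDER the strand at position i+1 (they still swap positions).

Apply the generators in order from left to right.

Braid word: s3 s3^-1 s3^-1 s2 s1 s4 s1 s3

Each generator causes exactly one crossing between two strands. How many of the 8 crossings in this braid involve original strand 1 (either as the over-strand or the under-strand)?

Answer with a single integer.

Gen 1: crossing 3x4. Involves strand 1? no. Count so far: 0
Gen 2: crossing 4x3. Involves strand 1? no. Count so far: 0
Gen 3: crossing 3x4. Involves strand 1? no. Count so far: 0
Gen 4: crossing 2x4. Involves strand 1? no. Count so far: 0
Gen 5: crossing 1x4. Involves strand 1? yes. Count so far: 1
Gen 6: crossing 3x5. Involves strand 1? no. Count so far: 1
Gen 7: crossing 4x1. Involves strand 1? yes. Count so far: 2
Gen 8: crossing 2x5. Involves strand 1? no. Count so far: 2

Answer: 2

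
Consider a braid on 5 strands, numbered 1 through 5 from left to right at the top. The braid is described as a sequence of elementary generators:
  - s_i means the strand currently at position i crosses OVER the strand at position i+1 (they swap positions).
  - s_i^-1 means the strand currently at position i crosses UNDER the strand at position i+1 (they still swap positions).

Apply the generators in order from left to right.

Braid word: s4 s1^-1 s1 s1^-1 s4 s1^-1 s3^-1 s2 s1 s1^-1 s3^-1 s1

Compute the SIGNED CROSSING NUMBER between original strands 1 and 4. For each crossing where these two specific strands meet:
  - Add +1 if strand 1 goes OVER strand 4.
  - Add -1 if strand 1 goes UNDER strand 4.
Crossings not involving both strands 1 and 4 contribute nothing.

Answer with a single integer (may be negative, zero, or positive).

Answer: 3

Derivation:
Gen 1: crossing 4x5. Both 1&4? no. Sum: 0
Gen 2: crossing 1x2. Both 1&4? no. Sum: 0
Gen 3: crossing 2x1. Both 1&4? no. Sum: 0
Gen 4: crossing 1x2. Both 1&4? no. Sum: 0
Gen 5: crossing 5x4. Both 1&4? no. Sum: 0
Gen 6: crossing 2x1. Both 1&4? no. Sum: 0
Gen 7: crossing 3x4. Both 1&4? no. Sum: 0
Gen 8: crossing 2x4. Both 1&4? no. Sum: 0
Gen 9: 1 over 4. Both 1&4? yes. Contrib: +1. Sum: 1
Gen 10: 4 under 1. Both 1&4? yes. Contrib: +1. Sum: 2
Gen 11: crossing 2x3. Both 1&4? no. Sum: 2
Gen 12: 1 over 4. Both 1&4? yes. Contrib: +1. Sum: 3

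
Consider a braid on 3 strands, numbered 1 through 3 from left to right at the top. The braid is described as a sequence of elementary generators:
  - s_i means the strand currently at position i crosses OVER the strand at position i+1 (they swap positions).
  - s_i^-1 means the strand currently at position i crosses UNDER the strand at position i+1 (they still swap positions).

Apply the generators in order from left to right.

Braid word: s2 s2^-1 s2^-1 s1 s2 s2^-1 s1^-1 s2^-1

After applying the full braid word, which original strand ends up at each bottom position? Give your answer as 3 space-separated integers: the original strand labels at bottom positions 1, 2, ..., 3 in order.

Answer: 1 2 3

Derivation:
Gen 1 (s2): strand 2 crosses over strand 3. Perm now: [1 3 2]
Gen 2 (s2^-1): strand 3 crosses under strand 2. Perm now: [1 2 3]
Gen 3 (s2^-1): strand 2 crosses under strand 3. Perm now: [1 3 2]
Gen 4 (s1): strand 1 crosses over strand 3. Perm now: [3 1 2]
Gen 5 (s2): strand 1 crosses over strand 2. Perm now: [3 2 1]
Gen 6 (s2^-1): strand 2 crosses under strand 1. Perm now: [3 1 2]
Gen 7 (s1^-1): strand 3 crosses under strand 1. Perm now: [1 3 2]
Gen 8 (s2^-1): strand 3 crosses under strand 2. Perm now: [1 2 3]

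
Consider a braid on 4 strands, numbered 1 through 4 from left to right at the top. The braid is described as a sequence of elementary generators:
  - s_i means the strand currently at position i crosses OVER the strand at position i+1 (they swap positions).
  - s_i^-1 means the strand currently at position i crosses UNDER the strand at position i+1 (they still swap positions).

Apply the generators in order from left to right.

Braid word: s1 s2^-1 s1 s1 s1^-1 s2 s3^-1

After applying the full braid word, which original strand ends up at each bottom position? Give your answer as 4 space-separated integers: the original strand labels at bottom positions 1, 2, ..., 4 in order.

Gen 1 (s1): strand 1 crosses over strand 2. Perm now: [2 1 3 4]
Gen 2 (s2^-1): strand 1 crosses under strand 3. Perm now: [2 3 1 4]
Gen 3 (s1): strand 2 crosses over strand 3. Perm now: [3 2 1 4]
Gen 4 (s1): strand 3 crosses over strand 2. Perm now: [2 3 1 4]
Gen 5 (s1^-1): strand 2 crosses under strand 3. Perm now: [3 2 1 4]
Gen 6 (s2): strand 2 crosses over strand 1. Perm now: [3 1 2 4]
Gen 7 (s3^-1): strand 2 crosses under strand 4. Perm now: [3 1 4 2]

Answer: 3 1 4 2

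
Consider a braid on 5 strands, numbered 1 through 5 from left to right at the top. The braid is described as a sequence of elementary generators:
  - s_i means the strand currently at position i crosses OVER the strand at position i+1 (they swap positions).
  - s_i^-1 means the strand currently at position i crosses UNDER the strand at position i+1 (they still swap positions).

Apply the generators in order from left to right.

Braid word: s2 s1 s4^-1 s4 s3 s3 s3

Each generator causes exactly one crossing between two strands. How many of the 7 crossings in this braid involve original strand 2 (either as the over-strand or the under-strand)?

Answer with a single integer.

Gen 1: crossing 2x3. Involves strand 2? yes. Count so far: 1
Gen 2: crossing 1x3. Involves strand 2? no. Count so far: 1
Gen 3: crossing 4x5. Involves strand 2? no. Count so far: 1
Gen 4: crossing 5x4. Involves strand 2? no. Count so far: 1
Gen 5: crossing 2x4. Involves strand 2? yes. Count so far: 2
Gen 6: crossing 4x2. Involves strand 2? yes. Count so far: 3
Gen 7: crossing 2x4. Involves strand 2? yes. Count so far: 4

Answer: 4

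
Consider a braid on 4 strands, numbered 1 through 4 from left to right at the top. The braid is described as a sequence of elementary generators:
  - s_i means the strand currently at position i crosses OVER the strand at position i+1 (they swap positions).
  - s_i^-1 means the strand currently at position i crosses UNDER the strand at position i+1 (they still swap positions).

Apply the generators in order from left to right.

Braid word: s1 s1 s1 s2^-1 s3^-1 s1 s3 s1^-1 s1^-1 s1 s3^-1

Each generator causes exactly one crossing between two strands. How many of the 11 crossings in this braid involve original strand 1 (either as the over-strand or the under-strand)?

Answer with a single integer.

Answer: 7

Derivation:
Gen 1: crossing 1x2. Involves strand 1? yes. Count so far: 1
Gen 2: crossing 2x1. Involves strand 1? yes. Count so far: 2
Gen 3: crossing 1x2. Involves strand 1? yes. Count so far: 3
Gen 4: crossing 1x3. Involves strand 1? yes. Count so far: 4
Gen 5: crossing 1x4. Involves strand 1? yes. Count so far: 5
Gen 6: crossing 2x3. Involves strand 1? no. Count so far: 5
Gen 7: crossing 4x1. Involves strand 1? yes. Count so far: 6
Gen 8: crossing 3x2. Involves strand 1? no. Count so far: 6
Gen 9: crossing 2x3. Involves strand 1? no. Count so far: 6
Gen 10: crossing 3x2. Involves strand 1? no. Count so far: 6
Gen 11: crossing 1x4. Involves strand 1? yes. Count so far: 7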